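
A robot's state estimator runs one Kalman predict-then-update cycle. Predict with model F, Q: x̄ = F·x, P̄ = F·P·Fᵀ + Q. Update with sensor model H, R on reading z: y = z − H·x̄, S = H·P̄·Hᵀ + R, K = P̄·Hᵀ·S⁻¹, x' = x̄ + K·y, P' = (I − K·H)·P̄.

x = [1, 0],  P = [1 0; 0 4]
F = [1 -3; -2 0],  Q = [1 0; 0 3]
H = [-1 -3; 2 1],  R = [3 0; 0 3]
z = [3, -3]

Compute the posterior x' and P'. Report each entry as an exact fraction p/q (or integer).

x̄ = F·x = [1, -2]
P̄ = F·P·Fᵀ + Q = [38 -2; -2 7]
y = z − H·x̄ = [-2, -3]
S = H·P̄·Hᵀ + R = [92 -83; -83 154]
K = P̄·Hᵀ·S⁻¹ = [1214/7279 4152/7279; -2677/7279 -1301/7279]
x' = x̄ + K·y = [-7605/7279, -5301/7279]
P' = (I − K·H)·P̄ = [8202/7279 -3948/7279; -3948/7279 3993/7279]

x' = [-7605/7279, -5301/7279]
P' = [8202/7279 -3948/7279; -3948/7279 3993/7279]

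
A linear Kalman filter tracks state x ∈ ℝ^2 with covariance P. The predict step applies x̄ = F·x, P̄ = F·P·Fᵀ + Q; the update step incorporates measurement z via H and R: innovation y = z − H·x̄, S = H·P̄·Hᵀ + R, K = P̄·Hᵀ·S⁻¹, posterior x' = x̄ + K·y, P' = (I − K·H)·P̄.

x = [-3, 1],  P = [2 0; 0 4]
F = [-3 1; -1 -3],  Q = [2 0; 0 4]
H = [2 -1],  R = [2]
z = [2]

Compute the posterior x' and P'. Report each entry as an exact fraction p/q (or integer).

x' = [167/41, 243/41]
P' = [255/41 483/41; 483/41 993/41]

x̄ = F·x = [10, 0]
P̄ = F·P·Fᵀ + Q = [24 -6; -6 42]
y = z − H·x̄ = [-18]
S = H·P̄·Hᵀ + R = [164]
K = P̄·Hᵀ·S⁻¹ = [27/82; -27/82]
x' = x̄ + K·y = [167/41, 243/41]
P' = (I − K·H)·P̄ = [255/41 483/41; 483/41 993/41]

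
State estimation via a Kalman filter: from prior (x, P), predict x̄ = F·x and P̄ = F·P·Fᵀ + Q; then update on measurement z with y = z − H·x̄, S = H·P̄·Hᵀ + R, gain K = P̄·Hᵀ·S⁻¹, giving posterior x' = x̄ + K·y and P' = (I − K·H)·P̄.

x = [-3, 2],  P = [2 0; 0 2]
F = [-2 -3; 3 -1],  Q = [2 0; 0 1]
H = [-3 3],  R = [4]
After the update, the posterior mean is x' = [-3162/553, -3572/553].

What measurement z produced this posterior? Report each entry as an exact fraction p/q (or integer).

x̄ = F·x = [0, -11]
P̄ = F·P·Fᵀ + Q = [28 -6; -6 21]
S = H·P̄·Hᵀ + R = [553]
K = P̄·Hᵀ·S⁻¹ = [-102/553; 81/553]
x' − x̄ = [-3162/553, 2511/553] = K·y
y = (KᵀK)⁻¹·Kᵀ·(x' − x̄) = [31]
z = y + H·x̄ = [31] + [-33] = [-2]

z = [-2]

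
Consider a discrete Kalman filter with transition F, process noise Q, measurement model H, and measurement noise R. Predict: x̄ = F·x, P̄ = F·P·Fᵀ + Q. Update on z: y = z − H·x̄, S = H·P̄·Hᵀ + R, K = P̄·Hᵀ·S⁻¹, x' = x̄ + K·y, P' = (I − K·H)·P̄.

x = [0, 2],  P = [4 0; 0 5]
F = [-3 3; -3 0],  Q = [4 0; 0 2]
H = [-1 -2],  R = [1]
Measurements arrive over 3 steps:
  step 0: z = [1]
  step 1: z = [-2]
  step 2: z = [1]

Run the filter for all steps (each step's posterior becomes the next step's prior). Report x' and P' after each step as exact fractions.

step 0: x̄ = F·x = [6, 0]
step 0: P̄ = F·P·Fᵀ + Q = [85 36; 36 38]
step 0: y = z − H·x̄ = [7]
step 0: S = H·P̄·Hᵀ + R = [382]
step 0: K = P̄·Hᵀ·S⁻¹ = [-157/382; -56/191]
step 0: x' = x̄ + K·y = [1193/382, -392/191]
step 0: P' = (I − K·H)·P̄ = [7821/382 -1916/191; -1916/191 986/191]
step 1: x̄ = F·x = [-5931/382, -3579/382]
step 1: P̄ = F·P·Fᵀ + Q = [158641/382 104877/382; 104877/382 71153/382]
step 1: y = z − H·x̄ = [-13853/382]
step 1: S = H·P̄·Hᵀ + R = [863143/382]
step 1: K = P̄·Hᵀ·S⁻¹ = [-368395/863143; -247183/863143]
step 1: x' = x̄ + K·y = [-41689/863143, 877061/863143]
step 1: P' = (I − K·H)·P̄ = [3180609/863143 -1406107/863143; -1406107/863143 826645/863143]
step 2: x̄ = F·x = [2756250/863143, 125067/863143]
step 2: P̄ = F·P·Fᵀ + Q = [64827784/863143 41280444/863143; 41280444/863143 30351767/863143]
step 2: y = z − H·x̄ = [3869527/863143]
step 2: S = H·P̄·Hᵀ + R = [352219771/863143]
step 2: K = P̄·Hᵀ·S⁻¹ = [-147388672/352219771; -101983978/352219771]
step 2: x' = x̄ + K·y = [463980242/352219771, -406165243/352219771]
step 2: P' = (I − K·H)·P̄ = [1286237160/352219771 -569424244/352219771; -569424244/352219771 335704111/352219771]

step 0: x' = [1193/382, -392/191], P' = [7821/382 -1916/191; -1916/191 986/191]
step 1: x' = [-41689/863143, 877061/863143], P' = [3180609/863143 -1406107/863143; -1406107/863143 826645/863143]
step 2: x' = [463980242/352219771, -406165243/352219771], P' = [1286237160/352219771 -569424244/352219771; -569424244/352219771 335704111/352219771]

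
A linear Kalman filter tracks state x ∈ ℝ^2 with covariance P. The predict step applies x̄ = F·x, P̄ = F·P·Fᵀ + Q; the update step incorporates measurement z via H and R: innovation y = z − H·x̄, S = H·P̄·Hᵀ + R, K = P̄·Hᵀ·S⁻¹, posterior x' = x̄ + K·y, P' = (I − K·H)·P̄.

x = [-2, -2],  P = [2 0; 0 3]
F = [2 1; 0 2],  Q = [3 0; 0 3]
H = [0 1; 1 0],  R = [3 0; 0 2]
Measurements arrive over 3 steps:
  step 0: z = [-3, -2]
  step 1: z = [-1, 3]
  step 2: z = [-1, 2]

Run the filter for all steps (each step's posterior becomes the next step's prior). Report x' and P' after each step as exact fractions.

step 0: x' = [-53/21, -61/21], P' = [12/7 1/7; 1/7 17/7]
step 1: x' = [80/51, -20/17], P' = [604/357 19/119; 19/119 279/119]
step 2: x' = [4067/1968, -5111/3936], P' = [1663/984 317/1968; 317/1968 9175/3936]

step 0: x̄ = F·x = [-6, -4]
step 0: P̄ = F·P·Fᵀ + Q = [14 6; 6 15]
step 0: y = z − H·x̄ = [1, 4]
step 0: S = H·P̄·Hᵀ + R = [18 6; 6 16]
step 0: K = P̄·Hᵀ·S⁻¹ = [1/21 6/7; 17/21 1/14]
step 0: x' = x̄ + K·y = [-53/21, -61/21]
step 0: P' = (I − K·H)·P̄ = [12/7 1/7; 1/7 17/7]
step 1: x̄ = F·x = [-167/21, -122/21]
step 1: P̄ = F·P·Fᵀ + Q = [90/7 38/7; 38/7 89/7]
step 1: y = z − H·x̄ = [101/21, 230/21]
step 1: S = H·P̄·Hᵀ + R = [110/7 38/7; 38/7 104/7]
step 1: K = P̄·Hᵀ·S⁻¹ = [19/357 302/357; 93/119 19/238]
step 1: x' = x̄ + K·y = [80/51, -20/17]
step 1: P' = (I − K·H)·P̄ = [604/357 19/119; 19/119 279/119]
step 2: x̄ = F·x = [100/51, -40/17]
step 2: P̄ = F·P·Fᵀ + Q = [4552/357 634/119; 634/119 1473/119]
step 2: y = z − H·x̄ = [23/17, 2/51]
step 2: S = H·P̄·Hᵀ + R = [1830/119 634/119; 634/119 5266/357]
step 2: K = P̄·Hᵀ·S⁻¹ = [317/5904 1663/1968; 9175/11808 317/3936]
step 2: x' = x̄ + K·y = [4067/1968, -5111/3936]
step 2: P' = (I − K·H)·P̄ = [1663/984 317/1968; 317/1968 9175/3936]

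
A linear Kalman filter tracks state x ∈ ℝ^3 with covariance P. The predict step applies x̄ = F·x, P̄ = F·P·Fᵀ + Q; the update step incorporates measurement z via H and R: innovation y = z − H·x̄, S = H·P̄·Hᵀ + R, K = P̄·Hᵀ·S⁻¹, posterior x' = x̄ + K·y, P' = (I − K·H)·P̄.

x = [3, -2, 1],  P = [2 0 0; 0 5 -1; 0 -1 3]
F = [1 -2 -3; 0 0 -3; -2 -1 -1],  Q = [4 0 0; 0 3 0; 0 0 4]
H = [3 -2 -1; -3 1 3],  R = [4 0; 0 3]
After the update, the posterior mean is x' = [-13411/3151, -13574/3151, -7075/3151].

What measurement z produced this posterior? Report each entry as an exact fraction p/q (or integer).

x̄ = F·x = [4, -3, -5]
P̄ = F·P·Fᵀ + Q = [41 21 10; 21 30 6; 10 6 18]
S = H·P̄·Hᵀ + R = [223 -216; -216 294]
K = P̄·Hᵀ·S⁻¹ = [887/3151 -120/3151; -687/3151 -1331/6302; 1080/3151 1115/3151]
x' − x̄ = [-26015/3151, -4121/3151, 8680/3151] = K·y
y = (KᵀK)⁻¹·Kᵀ·(x' − x̄) = [-25, 32]
z = y + H·x̄ = [-25, 32] + [23, -30] = [-2, 2]

z = [-2, 2]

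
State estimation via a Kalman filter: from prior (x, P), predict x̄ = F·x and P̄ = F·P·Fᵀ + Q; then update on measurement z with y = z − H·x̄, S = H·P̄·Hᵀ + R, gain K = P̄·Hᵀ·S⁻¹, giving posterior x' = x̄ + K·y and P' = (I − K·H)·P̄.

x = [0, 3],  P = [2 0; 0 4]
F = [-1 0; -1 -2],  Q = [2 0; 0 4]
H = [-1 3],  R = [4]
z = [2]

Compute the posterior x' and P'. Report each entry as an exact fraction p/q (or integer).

x' = [20/97, 58/97]
P' = [386/97 130/97; 130/97 86/97]

x̄ = F·x = [0, -6]
P̄ = F·P·Fᵀ + Q = [4 2; 2 22]
y = z − H·x̄ = [20]
S = H·P̄·Hᵀ + R = [194]
K = P̄·Hᵀ·S⁻¹ = [1/97; 32/97]
x' = x̄ + K·y = [20/97, 58/97]
P' = (I − K·H)·P̄ = [386/97 130/97; 130/97 86/97]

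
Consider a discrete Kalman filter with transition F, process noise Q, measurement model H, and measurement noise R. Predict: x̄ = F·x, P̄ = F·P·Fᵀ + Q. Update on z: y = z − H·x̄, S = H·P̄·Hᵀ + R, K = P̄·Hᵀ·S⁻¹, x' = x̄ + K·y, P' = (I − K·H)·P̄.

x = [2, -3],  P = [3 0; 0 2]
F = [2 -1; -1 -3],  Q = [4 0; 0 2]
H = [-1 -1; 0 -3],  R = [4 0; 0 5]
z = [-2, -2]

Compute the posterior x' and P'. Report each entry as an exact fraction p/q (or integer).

x' = [139/59, 359/531]
P' = [214/59 -230/531; -230/531 2530/4779]

x̄ = F·x = [7, 7]
P̄ = F·P·Fᵀ + Q = [18 0; 0 23]
y = z − H·x̄ = [12, 19]
S = H·P̄·Hᵀ + R = [45 69; 69 212]
K = P̄·Hᵀ·S⁻¹ = [-424/531 46/177; -115/4779 -506/1593]
x' = x̄ + K·y = [139/59, 359/531]
P' = (I − K·H)·P̄ = [214/59 -230/531; -230/531 2530/4779]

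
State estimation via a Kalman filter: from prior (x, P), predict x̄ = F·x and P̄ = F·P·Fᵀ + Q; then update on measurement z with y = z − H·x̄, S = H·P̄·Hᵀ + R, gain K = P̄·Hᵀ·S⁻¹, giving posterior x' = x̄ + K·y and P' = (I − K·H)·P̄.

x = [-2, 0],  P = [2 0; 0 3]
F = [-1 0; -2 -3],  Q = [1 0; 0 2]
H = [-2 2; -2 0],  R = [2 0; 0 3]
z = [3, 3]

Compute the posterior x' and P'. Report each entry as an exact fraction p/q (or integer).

x̄ = F·x = [2, 4]
P̄ = F·P·Fᵀ + Q = [3 4; 4 37]
y = z − H·x̄ = [-1, 7]
S = H·P̄·Hᵀ + R = [130 -4; -4 15]
K = P̄·Hᵀ·S⁻¹ = [3/967 -386/967; 479/967 -388/967]
x' = x̄ + K·y = [-771/967, 673/967]
P' = (I − K·H)·P̄ = [579/967 582/967; 582/967 1061/967]

x' = [-771/967, 673/967]
P' = [579/967 582/967; 582/967 1061/967]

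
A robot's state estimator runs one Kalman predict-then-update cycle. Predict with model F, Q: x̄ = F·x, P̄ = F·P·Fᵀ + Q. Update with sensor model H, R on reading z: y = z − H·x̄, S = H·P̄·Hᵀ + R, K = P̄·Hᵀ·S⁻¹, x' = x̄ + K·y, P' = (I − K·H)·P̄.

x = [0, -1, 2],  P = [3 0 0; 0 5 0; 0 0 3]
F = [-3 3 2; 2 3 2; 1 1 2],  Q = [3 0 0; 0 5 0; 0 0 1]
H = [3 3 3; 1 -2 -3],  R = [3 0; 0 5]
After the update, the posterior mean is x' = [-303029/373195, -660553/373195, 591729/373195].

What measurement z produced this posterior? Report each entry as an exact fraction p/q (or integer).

z = [-3, -2]

x̄ = F·x = [1, 1, 3]
P̄ = F·P·Fᵀ + Q = [87 39 18; 39 74 33; 18 33 21]
S = H·P̄·Hᵀ + R = [3261 -1092; -1092 709]
K = P̄·Hᵀ·S⁻¹ = [85716/373195 108333/373195; 27802/373195 -66664/373195; 10644/373195 -42033/373195]
x' − x̄ = [-676224/373195, -1033748/373195, -527856/373195] = K·y
y = (KᵀK)⁻¹·Kᵀ·(x' − x̄) = [-18, 8]
z = y + H·x̄ = [-18, 8] + [15, -10] = [-3, -2]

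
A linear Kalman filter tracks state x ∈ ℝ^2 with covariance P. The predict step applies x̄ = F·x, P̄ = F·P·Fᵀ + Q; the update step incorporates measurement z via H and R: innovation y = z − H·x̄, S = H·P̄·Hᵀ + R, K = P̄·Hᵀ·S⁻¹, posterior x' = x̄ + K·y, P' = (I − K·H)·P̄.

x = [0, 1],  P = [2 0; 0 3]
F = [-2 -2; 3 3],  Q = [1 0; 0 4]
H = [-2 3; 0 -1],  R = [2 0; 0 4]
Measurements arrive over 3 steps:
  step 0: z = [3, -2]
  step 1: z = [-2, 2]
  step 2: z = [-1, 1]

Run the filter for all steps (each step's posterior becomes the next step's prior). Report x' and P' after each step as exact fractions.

step 0: x̄ = F·x = [-2, 3]
step 0: P̄ = F·P·Fᵀ + Q = [21 -30; -30 49]
step 0: y = z − H·x̄ = [-10, 1]
step 0: S = H·P̄·Hᵀ + R = [887 -207; -207 53]
step 0: K = P̄·Hᵀ·S⁻¹ = [-393/2081 -357/2081; 414/2081 -307/2081]
step 0: x' = x̄ + K·y = [-589/2081, 1796/2081]
step 0: P' = (I − K·H)·P̄ = [2535/2081 1428/2081; 1428/2081 1228/2081]
step 1: x̄ = F·x = [-2414/2081, 3621/2081]
step 1: P̄ = F·P·Fᵀ + Q = [28557/2081 -39714/2081; -39714/2081 67895/2081]
step 1: y = z − H·x̄ = [-19853/2081, 7783/2081]
step 1: S = H·P̄·Hᵀ + R = [1206013/2081 -283113/2081; -283113/2081 76219/2081]
step 1: K = P̄·Hᵀ·S⁻¹ = [-526311/2827519 -481683/2827519; 566226/2827519 -415493/2827519]
step 1: x' = x̄ + K·y = [-60412/2827519, -2035858/2827519]
step 1: P' = (I − K·H)·P̄ = [3416409/2827519 1926732/2827519; 1926732/2827519 1661972/2827519]
step 2: x̄ = F·x = [4192540/2827519, -6288810/2827519]
step 2: P̄ = F·P·Fᵀ + Q = [38554899/2827519 -53591070/2827519; -53591070/2827519 91696681/2827519]
step 2: y = z − H·x̄ = [24423991/2827519, -3461291/2827519]
step 2: S = H·P̄·Hᵀ + R = [1628237603/2827519 -382272183/2827519; -382272183/2827519 103006757/2827519]
step 2: K = P̄·Hᵀ·S⁻¹ = [-41786601/224552017 -650227533/3817384289; 44973198/224552017 -560909083/3817384289]
step 2: x' = x̄ + K·y = [11037316/131633941, -41368181/131633941]
step 2: P' = (I − K·H)·P̄ = [4611737415/3817384289 2600910132/3817384289; 2600910132/3817384289 2243636332/3817384289]

step 0: x' = [-589/2081, 1796/2081], P' = [2535/2081 1428/2081; 1428/2081 1228/2081]
step 1: x' = [-60412/2827519, -2035858/2827519], P' = [3416409/2827519 1926732/2827519; 1926732/2827519 1661972/2827519]
step 2: x' = [11037316/131633941, -41368181/131633941], P' = [4611737415/3817384289 2600910132/3817384289; 2600910132/3817384289 2243636332/3817384289]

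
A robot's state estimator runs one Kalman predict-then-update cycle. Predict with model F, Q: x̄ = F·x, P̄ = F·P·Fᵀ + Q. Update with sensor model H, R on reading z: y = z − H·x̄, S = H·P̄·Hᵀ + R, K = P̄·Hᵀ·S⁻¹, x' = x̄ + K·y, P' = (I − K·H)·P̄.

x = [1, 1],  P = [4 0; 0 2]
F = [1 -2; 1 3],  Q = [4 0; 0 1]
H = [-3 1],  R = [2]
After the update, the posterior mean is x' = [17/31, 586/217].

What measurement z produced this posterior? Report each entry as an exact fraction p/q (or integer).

z = [1]

x̄ = F·x = [-1, 4]
P̄ = F·P·Fᵀ + Q = [16 -8; -8 23]
S = H·P̄·Hᵀ + R = [217]
K = P̄·Hᵀ·S⁻¹ = [-8/31; 47/217]
x' − x̄ = [48/31, -282/217] = K·y
y = (KᵀK)⁻¹·Kᵀ·(x' − x̄) = [-6]
z = y + H·x̄ = [-6] + [7] = [1]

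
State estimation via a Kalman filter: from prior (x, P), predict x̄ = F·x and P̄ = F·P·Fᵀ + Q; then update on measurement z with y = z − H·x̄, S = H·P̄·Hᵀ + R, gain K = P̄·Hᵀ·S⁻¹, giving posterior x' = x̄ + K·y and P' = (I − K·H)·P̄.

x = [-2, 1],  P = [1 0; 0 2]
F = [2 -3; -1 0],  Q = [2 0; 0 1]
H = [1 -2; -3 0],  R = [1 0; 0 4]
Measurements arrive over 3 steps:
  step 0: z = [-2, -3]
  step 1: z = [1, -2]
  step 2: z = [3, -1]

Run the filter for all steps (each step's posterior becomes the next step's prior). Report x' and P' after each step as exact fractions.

step 0: x' = [415/491, 694/491], P' = [200/491 86/491; 86/491 145/491]
step 1: x' = [38198/144643, -68057/144643], P' = [53836/144643 22240/144643; 22240/144643 39827/144643]
step 2: x' = [26088807/41194013, -42263314/41194013], P' = [15288788/41194013 6288200/41194013; 6288200/41194013 11278429/41194013]

step 0: x̄ = F·x = [-7, 2]
step 0: P̄ = F·P·Fᵀ + Q = [24 -2; -2 2]
step 0: y = z − H·x̄ = [9, -24]
step 0: S = H·P̄·Hᵀ + R = [41 -84; -84 220]
step 0: K = P̄·Hᵀ·S⁻¹ = [28/491 -150/491; -204/491 -129/982]
step 0: x' = x̄ + K·y = [415/491, 694/491]
step 0: P' = (I − K·H)·P̄ = [200/491 86/491; 86/491 145/491]
step 1: x̄ = F·x = [-1252/491, -415/491]
step 1: P̄ = F·P·Fᵀ + Q = [2055/491 -142/491; -142/491 691/491]
step 1: y = z − H·x̄ = [913/491, -4738/491]
step 1: S = H·P̄·Hᵀ + R = [5878/491 -7017/491; -7017/491 20459/491]
step 1: K = P̄·Hᵀ·S⁻¹ = [9356/144643 -40377/144643; -57414/144643 -16680/144643]
step 1: x' = x̄ + K·y = [38198/144643, -68057/144643]
step 1: P' = (I − K·H)·P̄ = [53836/144643 22240/144643; 22240/144643 39827/144643]
step 2: x̄ = F·x = [280567/144643, -38198/144643]
step 2: P̄ = F·P·Fᵀ + Q = [596193/144643 -40952/144643; -40952/144643 198479/144643]
step 2: y = z − H·x̄ = [58/109, 697058/144643]
step 2: S = H·P̄·Hᵀ + R = [1280/109 -1533/109; -1533/109 5944309/144643]
step 2: K = P̄·Hᵀ·S⁻¹ = [387484/5884859 -11466591/41194013; -2324094/5884859 -4716150/41194013]
step 2: x' = x̄ + K·y = [26088807/41194013, -42263314/41194013]
step 2: P' = (I − K·H)·P̄ = [15288788/41194013 6288200/41194013; 6288200/41194013 11278429/41194013]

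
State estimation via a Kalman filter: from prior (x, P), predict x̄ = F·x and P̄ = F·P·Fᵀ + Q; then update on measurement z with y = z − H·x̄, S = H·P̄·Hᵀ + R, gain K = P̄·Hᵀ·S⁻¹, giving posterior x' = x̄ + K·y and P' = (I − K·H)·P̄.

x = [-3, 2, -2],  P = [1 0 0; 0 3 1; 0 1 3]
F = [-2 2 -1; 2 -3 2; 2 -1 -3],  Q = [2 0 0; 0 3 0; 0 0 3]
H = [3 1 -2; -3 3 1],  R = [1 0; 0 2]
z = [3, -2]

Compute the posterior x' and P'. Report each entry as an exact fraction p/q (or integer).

x' = [65376/56737, 16075/56737, 22319/56737]
P' = [86009/56737 32657/56737 145372/56737; 32657/56737 67676/170211 168835/170211; 145372/56737 168835/170211 775067/170211]

x̄ = F·x = [12, -16, -2]
P̄ = F·P·Fᵀ + Q = [17 -21 -6; -21 34 2; -6 2 43]
y = z − H·x̄ = [-21, 84]
S = H·P̄·Hᵀ + R = [298 -327; -327 930]
K = P̄·Hᵀ·S⁻¹ = [-60/56737 -7342/56737; 7973/56737 38975/170211; -24317/56737 -13388/170211]
x' = x̄ + K·y = [65376/56737, 16075/56737, 22319/56737]
P' = (I − K·H)·P̄ = [86009/56737 32657/56737 145372/56737; 32657/56737 67676/170211 168835/170211; 145372/56737 168835/170211 775067/170211]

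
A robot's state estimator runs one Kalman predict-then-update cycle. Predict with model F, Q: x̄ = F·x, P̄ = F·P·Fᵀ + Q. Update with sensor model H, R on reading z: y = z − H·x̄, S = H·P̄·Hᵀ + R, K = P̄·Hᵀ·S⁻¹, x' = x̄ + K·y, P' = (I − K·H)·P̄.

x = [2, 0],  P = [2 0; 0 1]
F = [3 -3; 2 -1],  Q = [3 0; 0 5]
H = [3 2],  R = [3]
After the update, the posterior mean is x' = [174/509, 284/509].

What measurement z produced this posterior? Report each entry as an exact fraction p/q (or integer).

z = [2]

x̄ = F·x = [6, 4]
P̄ = F·P·Fᵀ + Q = [30 15; 15 14]
S = H·P̄·Hᵀ + R = [509]
K = P̄·Hᵀ·S⁻¹ = [120/509; 73/509]
x' − x̄ = [-2880/509, -1752/509] = K·y
y = (KᵀK)⁻¹·Kᵀ·(x' − x̄) = [-24]
z = y + H·x̄ = [-24] + [26] = [2]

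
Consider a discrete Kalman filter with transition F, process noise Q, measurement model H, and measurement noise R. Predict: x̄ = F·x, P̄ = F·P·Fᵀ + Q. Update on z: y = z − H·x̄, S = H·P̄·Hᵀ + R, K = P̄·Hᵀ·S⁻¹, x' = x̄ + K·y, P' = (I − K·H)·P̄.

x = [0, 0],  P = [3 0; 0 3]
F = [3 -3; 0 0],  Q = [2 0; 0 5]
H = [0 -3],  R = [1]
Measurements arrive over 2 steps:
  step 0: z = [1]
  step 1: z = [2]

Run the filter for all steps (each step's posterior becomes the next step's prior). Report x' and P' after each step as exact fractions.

step 0: x̄ = F·x = [0, 0]
step 0: P̄ = F·P·Fᵀ + Q = [56 0; 0 5]
step 0: y = z − H·x̄ = [1]
step 0: S = H·P̄·Hᵀ + R = [46]
step 0: K = P̄·Hᵀ·S⁻¹ = [0; -15/46]
step 0: x' = x̄ + K·y = [0, -15/46]
step 0: P' = (I − K·H)·P̄ = [56 0; 0 5/46]
step 1: x̄ = F·x = [45/46, 0]
step 1: P̄ = F·P·Fᵀ + Q = [23321/46 0; 0 5]
step 1: y = z − H·x̄ = [2]
step 1: S = H·P̄·Hᵀ + R = [46]
step 1: K = P̄·Hᵀ·S⁻¹ = [0; -15/46]
step 1: x' = x̄ + K·y = [45/46, -15/23]
step 1: P' = (I − K·H)·P̄ = [23321/46 0; 0 5/46]

step 0: x' = [0, -15/46], P' = [56 0; 0 5/46]
step 1: x' = [45/46, -15/23], P' = [23321/46 0; 0 5/46]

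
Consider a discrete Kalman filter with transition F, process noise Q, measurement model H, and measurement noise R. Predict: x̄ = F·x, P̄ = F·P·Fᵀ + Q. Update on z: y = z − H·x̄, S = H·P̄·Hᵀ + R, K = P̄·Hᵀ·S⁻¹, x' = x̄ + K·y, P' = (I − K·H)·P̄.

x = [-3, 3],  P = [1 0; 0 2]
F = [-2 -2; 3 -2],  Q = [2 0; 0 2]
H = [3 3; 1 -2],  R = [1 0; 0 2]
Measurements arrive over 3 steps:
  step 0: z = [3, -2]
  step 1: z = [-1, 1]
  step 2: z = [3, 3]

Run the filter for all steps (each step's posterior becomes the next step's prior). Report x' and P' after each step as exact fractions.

step 0: x' = [1072/5493, 1431/1831], P' = [1448/5493 -349/1831; -349/1831 418/1831]
step 1: x' = [-363943/4662274, -1480197/4662274], P' = [563089/2331137 -405429/2331137; -405429/2331137 501309/2331137]
step 2: x' = [1451318791/930748204, -537073691/930748204], P' = [112209013/465374102 -40357543/232687051; -40357543/232687051 99832305/465374102]

step 0: x̄ = F·x = [0, -15]
step 0: P̄ = F·P·Fᵀ + Q = [14 2; 2 19]
step 0: y = z − H·x̄ = [48, -32]
step 0: S = H·P̄·Hᵀ + R = [334 -78; -78 84]
step 0: K = P̄·Hᵀ·S⁻¹ = [401/1831 1771/5493; 207/1831 -1185/3662]
step 0: x' = x̄ + K·y = [1072/5493, 1431/1831]
step 0: P' = (I − K·H)·P̄ = [1448/5493 -349/1831; -349/1831 418/1831]
step 1: x̄ = F·x = [-10730/5493, -1790/1831]
step 1: P̄ = F·P·Fᵀ + Q = [13418/5493 -526/1831; -526/1831 13866/1831]
step 1: y = z − H·x̄ = [14269/1831, 5483/5493]
step 1: S = H·P̄·Hᵀ + R = [157411/1831 -68200/1831; -68200/1831 197108/5493]
step 1: K = P̄·Hᵀ·S⁻¹ = [472980/2331137 1373947/4662274; 287640/2331137 -1408047/4662274]
step 1: x' = x̄ + K·y = [-363943/4662274, -1480197/4662274]
step 1: P' = (I − K·H)·P̄ = [563089/2331137 -405429/2331137; -405429/2331137 501309/2331137]
step 2: x̄ = F·x = [1844140/2331137, 1868565/4662274]
step 2: P̄ = F·P·Fᵀ + Q = [5676434/2331137 -562440/2331137; -562440/2331137 16600459/2331137]
step 2: y = z − H·x̄ = [-2683713/4662274, 7017836/2331137]
step 2: S = H·P̄·Hᵀ + R = [192699254/2331137 -80886132/2331137; -80886132/2331137 78990304/2331137]
step 2: K = P̄·Hᵀ·S⁻¹ = [94481781/465374102 273639185/930748204; 57351657/465374102 -70094924/232687051]
step 2: x' = x̄ + K·y = [1451318791/930748204, -537073691/930748204]
step 2: P' = (I − K·H)·P̄ = [112209013/465374102 -40357543/232687051; -40357543/232687051 99832305/465374102]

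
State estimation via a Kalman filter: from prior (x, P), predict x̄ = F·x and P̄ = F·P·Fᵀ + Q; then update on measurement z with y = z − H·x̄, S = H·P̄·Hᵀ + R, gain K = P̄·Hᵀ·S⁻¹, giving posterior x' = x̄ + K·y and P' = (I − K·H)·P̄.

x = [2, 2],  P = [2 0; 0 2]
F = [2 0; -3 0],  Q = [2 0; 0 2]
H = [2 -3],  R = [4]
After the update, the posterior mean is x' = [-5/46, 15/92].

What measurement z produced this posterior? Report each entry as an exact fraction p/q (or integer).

x̄ = F·x = [4, -6]
P̄ = F·P·Fᵀ + Q = [10 -12; -12 20]
S = H·P̄·Hᵀ + R = [368]
K = P̄·Hᵀ·S⁻¹ = [7/46; -21/92]
x' − x̄ = [-189/46, 567/92] = K·y
y = (KᵀK)⁻¹·Kᵀ·(x' − x̄) = [-27]
z = y + H·x̄ = [-27] + [26] = [-1]

z = [-1]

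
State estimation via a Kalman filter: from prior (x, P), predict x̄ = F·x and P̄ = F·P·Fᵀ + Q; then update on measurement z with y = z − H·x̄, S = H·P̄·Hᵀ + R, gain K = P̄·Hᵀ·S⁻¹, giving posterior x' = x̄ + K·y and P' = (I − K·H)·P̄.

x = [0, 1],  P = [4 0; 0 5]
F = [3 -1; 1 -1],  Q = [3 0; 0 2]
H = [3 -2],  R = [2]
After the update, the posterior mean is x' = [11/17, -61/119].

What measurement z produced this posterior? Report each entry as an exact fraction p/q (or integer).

z = [3]

x̄ = F·x = [-1, -1]
P̄ = F·P·Fᵀ + Q = [44 17; 17 11]
S = H·P̄·Hᵀ + R = [238]
K = P̄·Hᵀ·S⁻¹ = [7/17; 29/238]
x' − x̄ = [28/17, 58/119] = K·y
y = (KᵀK)⁻¹·Kᵀ·(x' − x̄) = [4]
z = y + H·x̄ = [4] + [-1] = [3]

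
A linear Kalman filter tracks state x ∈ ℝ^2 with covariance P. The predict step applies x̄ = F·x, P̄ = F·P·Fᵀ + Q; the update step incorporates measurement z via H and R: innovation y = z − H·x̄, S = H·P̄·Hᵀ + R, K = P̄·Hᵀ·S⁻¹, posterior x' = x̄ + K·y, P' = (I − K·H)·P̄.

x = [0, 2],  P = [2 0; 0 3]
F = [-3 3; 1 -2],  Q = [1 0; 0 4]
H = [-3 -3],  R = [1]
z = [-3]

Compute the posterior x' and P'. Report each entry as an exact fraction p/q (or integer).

x̄ = F·x = [6, -4]
P̄ = F·P·Fᵀ + Q = [46 -24; -24 18]
y = z − H·x̄ = [3]
S = H·P̄·Hᵀ + R = [145]
K = P̄·Hᵀ·S⁻¹ = [-66/145; 18/145]
x' = x̄ + K·y = [672/145, -526/145]
P' = (I − K·H)·P̄ = [2314/145 -2292/145; -2292/145 2286/145]

x' = [672/145, -526/145]
P' = [2314/145 -2292/145; -2292/145 2286/145]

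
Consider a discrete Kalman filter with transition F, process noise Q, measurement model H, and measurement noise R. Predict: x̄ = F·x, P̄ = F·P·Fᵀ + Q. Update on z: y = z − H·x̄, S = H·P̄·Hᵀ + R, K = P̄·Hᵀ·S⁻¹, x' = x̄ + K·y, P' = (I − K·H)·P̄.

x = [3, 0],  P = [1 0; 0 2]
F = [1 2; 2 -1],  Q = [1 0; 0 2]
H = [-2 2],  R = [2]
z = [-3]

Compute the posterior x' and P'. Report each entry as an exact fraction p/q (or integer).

x' = [27/5, 4]
P' = [18/5 10/3; 10/3 32/9]

x̄ = F·x = [3, 6]
P̄ = F·P·Fᵀ + Q = [10 -2; -2 8]
y = z − H·x̄ = [-9]
S = H·P̄·Hᵀ + R = [90]
K = P̄·Hᵀ·S⁻¹ = [-4/15; 2/9]
x' = x̄ + K·y = [27/5, 4]
P' = (I − K·H)·P̄ = [18/5 10/3; 10/3 32/9]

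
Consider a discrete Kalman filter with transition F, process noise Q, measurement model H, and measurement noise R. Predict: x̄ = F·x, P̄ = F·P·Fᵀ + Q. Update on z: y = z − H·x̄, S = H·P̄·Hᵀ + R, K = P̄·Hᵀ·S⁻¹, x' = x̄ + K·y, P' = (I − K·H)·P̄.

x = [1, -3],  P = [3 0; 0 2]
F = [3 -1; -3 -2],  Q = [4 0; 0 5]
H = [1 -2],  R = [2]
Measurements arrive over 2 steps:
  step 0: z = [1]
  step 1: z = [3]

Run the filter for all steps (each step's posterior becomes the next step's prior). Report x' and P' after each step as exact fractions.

step 0: x' = [1801/287, 758/287], P' = [3230/287 1536/287; 1536/287 871/287]
step 1: x' = [111931/71975, -277607/359875], P' = [72382/14395 163806/71975; 163806/71975 546293/359875]

step 0: x̄ = F·x = [6, 3]
step 0: P̄ = F·P·Fᵀ + Q = [33 -23; -23 40]
step 0: y = z − H·x̄ = [1]
step 0: S = H·P̄·Hᵀ + R = [287]
step 0: K = P̄·Hᵀ·S⁻¹ = [79/287; -103/287]
step 0: x' = x̄ + K·y = [1801/287, 758/287]
step 0: P' = (I − K·H)·P̄ = [3230/287 1536/287; 1536/287 871/287]
step 1: x̄ = F·x = [4645/287, -6919/287]
step 1: P̄ = F·P·Fᵀ + Q = [21873/287 -31936/287; -31936/287 52421/287]
step 1: y = z − H·x̄ = [-17622/287]
step 1: S = H·P̄·Hᵀ + R = [359875/287]
step 1: K = P̄·Hᵀ·S⁻¹ = [17149/71975; -136778/359875]
step 1: x' = x̄ + K·y = [111931/71975, -277607/359875]
step 1: P' = (I − K·H)·P̄ = [72382/14395 163806/71975; 163806/71975 546293/359875]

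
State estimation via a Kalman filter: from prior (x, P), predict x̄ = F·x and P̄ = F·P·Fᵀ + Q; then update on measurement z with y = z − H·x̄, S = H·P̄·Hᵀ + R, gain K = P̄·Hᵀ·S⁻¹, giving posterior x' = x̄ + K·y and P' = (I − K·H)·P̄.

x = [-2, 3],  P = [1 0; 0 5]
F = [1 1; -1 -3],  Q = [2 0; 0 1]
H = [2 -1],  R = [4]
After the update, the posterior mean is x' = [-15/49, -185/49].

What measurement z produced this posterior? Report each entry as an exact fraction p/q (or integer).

x̄ = F·x = [1, -7]
P̄ = F·P·Fᵀ + Q = [8 -16; -16 47]
S = H·P̄·Hᵀ + R = [147]
K = P̄·Hᵀ·S⁻¹ = [32/147; -79/147]
x' − x̄ = [-64/49, 158/49] = K·y
y = (KᵀK)⁻¹·Kᵀ·(x' − x̄) = [-6]
z = y + H·x̄ = [-6] + [9] = [3]

z = [3]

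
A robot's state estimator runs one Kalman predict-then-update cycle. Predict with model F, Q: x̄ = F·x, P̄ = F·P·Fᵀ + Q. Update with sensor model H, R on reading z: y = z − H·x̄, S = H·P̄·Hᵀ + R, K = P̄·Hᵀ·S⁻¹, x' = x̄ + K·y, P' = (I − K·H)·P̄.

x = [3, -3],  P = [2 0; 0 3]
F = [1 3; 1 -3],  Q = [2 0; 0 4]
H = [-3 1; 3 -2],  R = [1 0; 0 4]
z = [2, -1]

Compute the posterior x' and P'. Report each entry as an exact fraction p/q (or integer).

x' = [119/6145, 9297/6145]
P' = [3308/6145 7064/6145; 7064/6145 18042/6145]

x̄ = F·x = [-6, 12]
P̄ = F·P·Fᵀ + Q = [31 -25; -25 33]
y = z − H·x̄ = [-28, 41]
S = H·P̄·Hᵀ + R = [463 -570; -570 715]
K = P̄·Hᵀ·S⁻¹ = [-572/1229 -1051/6145; -630/1229 -3723/6145]
x' = x̄ + K·y = [119/6145, 9297/6145]
P' = (I − K·H)·P̄ = [3308/6145 7064/6145; 7064/6145 18042/6145]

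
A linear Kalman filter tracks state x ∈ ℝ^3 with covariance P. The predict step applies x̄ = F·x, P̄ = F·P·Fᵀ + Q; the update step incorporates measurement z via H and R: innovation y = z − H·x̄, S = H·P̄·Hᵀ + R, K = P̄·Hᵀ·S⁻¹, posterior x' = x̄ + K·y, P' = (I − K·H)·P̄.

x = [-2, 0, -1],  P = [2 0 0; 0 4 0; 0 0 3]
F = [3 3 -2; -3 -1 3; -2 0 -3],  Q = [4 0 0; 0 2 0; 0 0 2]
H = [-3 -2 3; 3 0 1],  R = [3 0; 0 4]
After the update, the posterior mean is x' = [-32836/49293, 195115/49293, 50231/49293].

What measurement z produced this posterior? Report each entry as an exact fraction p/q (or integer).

z = [-3, -1]

x̄ = F·x = [-4, 3, 7]
P̄ = F·P·Fᵀ + Q = [70 -48 6; -48 51 -15; 6 -15 37]
S = H·P̄·Hᵀ + R = [666 -165; -165 707]
K = P̄·Hᵀ·S⁻¹ = [-10744/147879 14224/49293; -9452/147879 -11821/49293; 32012/147879 6325/49293]
x' − x̄ = [164336/49293, 47236/49293, -294820/49293] = K·y
y = (KᵀK)⁻¹·Kᵀ·(x' − x̄) = [-30, 4]
z = y + H·x̄ = [-30, 4] + [27, -5] = [-3, -1]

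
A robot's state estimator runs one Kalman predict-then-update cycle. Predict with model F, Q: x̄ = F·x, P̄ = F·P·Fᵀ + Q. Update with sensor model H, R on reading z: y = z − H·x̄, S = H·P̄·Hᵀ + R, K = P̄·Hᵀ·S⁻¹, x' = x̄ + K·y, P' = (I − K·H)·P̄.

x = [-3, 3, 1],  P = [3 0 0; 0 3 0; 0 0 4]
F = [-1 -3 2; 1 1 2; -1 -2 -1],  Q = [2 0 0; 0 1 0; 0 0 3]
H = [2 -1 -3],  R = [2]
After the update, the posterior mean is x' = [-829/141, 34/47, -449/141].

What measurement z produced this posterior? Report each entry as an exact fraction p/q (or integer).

z = [-3]

x̄ = F·x = [-4, 2, -4]
P̄ = F·P·Fᵀ + Q = [48 4 13; 4 23 -17; 13 -17 22]
S = H·P̄·Hᵀ + R = [141]
K = P̄·Hᵀ·S⁻¹ = [53/141; 12/47; -23/141]
x' − x̄ = [-265/141, -60/47, 115/141] = K·y
y = (KᵀK)⁻¹·Kᵀ·(x' − x̄) = [-5]
z = y + H·x̄ = [-5] + [2] = [-3]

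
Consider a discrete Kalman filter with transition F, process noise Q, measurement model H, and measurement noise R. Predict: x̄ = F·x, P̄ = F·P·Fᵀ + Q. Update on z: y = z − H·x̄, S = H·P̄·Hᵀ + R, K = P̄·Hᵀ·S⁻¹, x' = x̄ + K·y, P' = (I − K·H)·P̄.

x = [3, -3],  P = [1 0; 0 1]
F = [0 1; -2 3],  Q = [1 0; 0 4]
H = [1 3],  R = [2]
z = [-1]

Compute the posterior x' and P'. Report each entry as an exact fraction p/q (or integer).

x' = [-8/175, -87/175]
P' = [229/175 -69/175; -69/175 59/175]

x̄ = F·x = [-3, -15]
P̄ = F·P·Fᵀ + Q = [2 3; 3 17]
y = z − H·x̄ = [47]
S = H·P̄·Hᵀ + R = [175]
K = P̄·Hᵀ·S⁻¹ = [11/175; 54/175]
x' = x̄ + K·y = [-8/175, -87/175]
P' = (I − K·H)·P̄ = [229/175 -69/175; -69/175 59/175]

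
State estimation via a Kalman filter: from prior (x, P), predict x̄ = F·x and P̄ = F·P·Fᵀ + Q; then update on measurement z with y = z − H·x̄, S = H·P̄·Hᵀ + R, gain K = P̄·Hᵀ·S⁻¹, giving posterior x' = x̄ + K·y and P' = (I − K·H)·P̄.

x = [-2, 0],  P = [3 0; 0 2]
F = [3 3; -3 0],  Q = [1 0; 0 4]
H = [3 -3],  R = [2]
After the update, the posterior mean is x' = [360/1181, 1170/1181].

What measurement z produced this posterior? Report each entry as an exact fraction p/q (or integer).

z = [-2]

x̄ = F·x = [-6, 6]
P̄ = F·P·Fᵀ + Q = [46 -27; -27 31]
S = H·P̄·Hᵀ + R = [1181]
K = P̄·Hᵀ·S⁻¹ = [219/1181; -174/1181]
x' − x̄ = [7446/1181, -5916/1181] = K·y
y = (KᵀK)⁻¹·Kᵀ·(x' − x̄) = [34]
z = y + H·x̄ = [34] + [-36] = [-2]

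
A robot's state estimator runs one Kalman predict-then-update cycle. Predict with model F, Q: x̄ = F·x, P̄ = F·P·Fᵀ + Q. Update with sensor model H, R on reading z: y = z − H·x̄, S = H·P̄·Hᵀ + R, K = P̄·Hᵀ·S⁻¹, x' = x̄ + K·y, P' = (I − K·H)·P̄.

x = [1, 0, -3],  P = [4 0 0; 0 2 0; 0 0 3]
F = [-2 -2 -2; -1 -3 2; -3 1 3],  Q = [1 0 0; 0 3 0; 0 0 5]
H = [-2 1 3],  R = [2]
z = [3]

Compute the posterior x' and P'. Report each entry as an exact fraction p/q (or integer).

x̄ = F·x = [4, -7, -12]
P̄ = F·P·Fᵀ + Q = [37 8 2; 8 37 24; 2 24 70]
y = z − H·x̄ = [54]
S = H·P̄·Hᵀ + R = [905]
K = P̄·Hᵀ·S⁻¹ = [-12/181; 93/905; 46/181]
x' = x̄ + K·y = [76/181, -1313/905, 312/181]
P' = (I − K·H)·P̄ = [5977/181 2564/181 3122/181; 2564/181 24836/905 66/181; 3122/181 66/181 2090/181]

x' = [76/181, -1313/905, 312/181]
P' = [5977/181 2564/181 3122/181; 2564/181 24836/905 66/181; 3122/181 66/181 2090/181]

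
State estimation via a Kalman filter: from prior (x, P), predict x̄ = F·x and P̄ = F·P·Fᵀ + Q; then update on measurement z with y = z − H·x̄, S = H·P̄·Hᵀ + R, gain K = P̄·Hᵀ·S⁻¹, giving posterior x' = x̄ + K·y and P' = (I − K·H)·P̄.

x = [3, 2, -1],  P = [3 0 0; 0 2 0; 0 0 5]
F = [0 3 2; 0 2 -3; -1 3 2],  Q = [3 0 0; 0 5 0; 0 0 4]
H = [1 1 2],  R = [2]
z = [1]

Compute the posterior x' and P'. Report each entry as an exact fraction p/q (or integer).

x̄ = F·x = [4, 7, 1]
P̄ = F·P·Fᵀ + Q = [41 -18 38; -18 58 -18; 38 -18 45]
y = z − H·x̄ = [-12]
S = H·P̄·Hᵀ + R = [325]
K = P̄·Hᵀ·S⁻¹ = [99/325; 4/325; 22/65]
x' = x̄ + K·y = [112/325, 2227/325, -199/65]
P' = (I − K·H)·P̄ = [3524/325 -6246/325 292/65; -6246/325 18834/325 -1258/65; 292/65 -1258/65 101/13]

x' = [112/325, 2227/325, -199/65]
P' = [3524/325 -6246/325 292/65; -6246/325 18834/325 -1258/65; 292/65 -1258/65 101/13]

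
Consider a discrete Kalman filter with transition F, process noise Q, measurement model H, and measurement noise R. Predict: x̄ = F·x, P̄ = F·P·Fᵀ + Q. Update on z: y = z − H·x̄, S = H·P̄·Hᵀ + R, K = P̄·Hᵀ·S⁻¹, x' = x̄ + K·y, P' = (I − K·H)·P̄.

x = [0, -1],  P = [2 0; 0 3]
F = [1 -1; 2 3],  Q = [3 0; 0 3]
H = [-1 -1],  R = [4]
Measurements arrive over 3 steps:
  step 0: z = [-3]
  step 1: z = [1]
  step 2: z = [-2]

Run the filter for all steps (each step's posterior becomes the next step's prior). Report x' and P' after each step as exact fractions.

step 0: x' = [11/8, 9/8], P' = [311/40 -299/40; -299/40 431/40]
step 1: x' = [-656/267, 625/267], P' = [8545/267 -8153/267; -8153/267 8701/267]
step 2: x' = [1223/16543, 26855/16543], P' = [1022130/16543 -953382/16543; -953382/16543 946534/16543]

step 0: x̄ = F·x = [1, -3]
step 0: P̄ = F·P·Fᵀ + Q = [8 -5; -5 38]
step 0: y = z − H·x̄ = [-5]
step 0: S = H·P̄·Hᵀ + R = [40]
step 0: K = P̄·Hᵀ·S⁻¹ = [-3/40; -33/40]
step 0: x' = x̄ + K·y = [11/8, 9/8]
step 0: P' = (I − K·H)·P̄ = [311/40 -299/40; -299/40 431/40]
step 1: x̄ = F·x = [1/4, 49/8]
step 1: P̄ = F·P·Fᵀ + Q = [73/2 -97/4; -97/4 331/8]
step 1: y = z − H·x̄ = [59/8]
step 1: S = H·P̄·Hᵀ + R = [267/8]
step 1: K = P̄·Hᵀ·S⁻¹ = [-98/267; -137/267]
step 1: x' = x̄ + K·y = [-656/267, 625/267]
step 1: P' = (I − K·H)·P̄ = [8545/267 -8153/267; -8153/267 8701/267]
step 2: x̄ = F·x = [-427/89, 563/267]
step 2: P̄ = F·P·Fᵀ + Q = [11451/89 -5722/89; -5722/89 15454/267]
step 2: y = z − H·x̄ = [-1252/267]
step 2: S = H·P̄·Hᵀ + R = [16543/267]
step 2: K = P̄·Hᵀ·S⁻¹ = [-17187/16543; 1712/16543]
step 2: x' = x̄ + K·y = [1223/16543, 26855/16543]
step 2: P' = (I − K·H)·P̄ = [1022130/16543 -953382/16543; -953382/16543 946534/16543]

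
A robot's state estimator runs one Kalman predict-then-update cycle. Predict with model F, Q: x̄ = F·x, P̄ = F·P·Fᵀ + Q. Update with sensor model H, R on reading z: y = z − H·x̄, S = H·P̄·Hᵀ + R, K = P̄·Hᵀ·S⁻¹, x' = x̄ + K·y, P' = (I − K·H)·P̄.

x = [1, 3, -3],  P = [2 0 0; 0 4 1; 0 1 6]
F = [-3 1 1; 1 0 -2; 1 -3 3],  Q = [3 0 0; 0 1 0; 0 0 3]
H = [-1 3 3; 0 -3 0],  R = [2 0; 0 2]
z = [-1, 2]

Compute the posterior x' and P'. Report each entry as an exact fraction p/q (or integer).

x' = [-235521/141214, -42129/70607, -46349/141214]
P' = [997017/141214 -10159/70607 339507/141214; -10159/70607 15560/70607 -18935/70607; 339507/141214 -18935/70607 177905/141214]

x̄ = F·x = [-3, 7, -17]
P̄ = F·P·Fᵀ + Q = [33 -20 0; -20 27 -28; 0 -28 77]
y = z − H·x̄ = [26, 23]
S = H·P̄·Hᵀ + R = [587 -51; -51 245]
K = P̄·Hᵀ·S⁻¹ = [-19725/141214 30477/141214; 17/70607 -23340/70607; 40299/141214 56805/141214]
x' = x̄ + K·y = [-235521/141214, -42129/70607, -46349/141214]
P' = (I − K·H)·P̄ = [997017/141214 -10159/70607 339507/141214; -10159/70607 15560/70607 -18935/70607; 339507/141214 -18935/70607 177905/141214]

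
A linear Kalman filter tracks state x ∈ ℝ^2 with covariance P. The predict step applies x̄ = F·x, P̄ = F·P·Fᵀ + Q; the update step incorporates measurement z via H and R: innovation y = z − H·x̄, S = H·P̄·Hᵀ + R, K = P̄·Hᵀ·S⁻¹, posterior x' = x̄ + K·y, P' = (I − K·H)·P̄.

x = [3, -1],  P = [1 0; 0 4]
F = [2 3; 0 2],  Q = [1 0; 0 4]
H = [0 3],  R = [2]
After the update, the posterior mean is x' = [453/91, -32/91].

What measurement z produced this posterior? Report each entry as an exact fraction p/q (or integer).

z = [-1]

x̄ = F·x = [3, -2]
P̄ = F·P·Fᵀ + Q = [41 24; 24 20]
S = H·P̄·Hᵀ + R = [182]
K = P̄·Hᵀ·S⁻¹ = [36/91; 30/91]
x' − x̄ = [180/91, 150/91] = K·y
y = (KᵀK)⁻¹·Kᵀ·(x' − x̄) = [5]
z = y + H·x̄ = [5] + [-6] = [-1]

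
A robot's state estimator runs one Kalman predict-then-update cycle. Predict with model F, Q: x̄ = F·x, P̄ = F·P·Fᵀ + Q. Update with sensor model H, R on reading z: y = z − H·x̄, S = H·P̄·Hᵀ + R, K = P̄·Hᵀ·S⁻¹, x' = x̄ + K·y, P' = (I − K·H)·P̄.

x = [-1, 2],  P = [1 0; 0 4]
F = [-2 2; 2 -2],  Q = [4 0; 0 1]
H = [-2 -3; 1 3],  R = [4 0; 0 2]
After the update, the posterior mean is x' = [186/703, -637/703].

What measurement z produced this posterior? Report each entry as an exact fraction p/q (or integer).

x̄ = F·x = [6, -6]
P̄ = F·P·Fᵀ + Q = [24 -20; -20 21]
S = H·P̄·Hᵀ + R = [49 -57; -57 95]
K = P̄·Hᵀ·S⁻¹ = [-24/37 -540/703; 7/37 398/703]
x' − x̄ = [-4032/703, 3581/703] = K·y
y = (KᵀK)⁻¹·Kᵀ·(x' − x̄) = [-3, 10]
z = y + H·x̄ = [-3, 10] + [6, -12] = [3, -2]

z = [3, -2]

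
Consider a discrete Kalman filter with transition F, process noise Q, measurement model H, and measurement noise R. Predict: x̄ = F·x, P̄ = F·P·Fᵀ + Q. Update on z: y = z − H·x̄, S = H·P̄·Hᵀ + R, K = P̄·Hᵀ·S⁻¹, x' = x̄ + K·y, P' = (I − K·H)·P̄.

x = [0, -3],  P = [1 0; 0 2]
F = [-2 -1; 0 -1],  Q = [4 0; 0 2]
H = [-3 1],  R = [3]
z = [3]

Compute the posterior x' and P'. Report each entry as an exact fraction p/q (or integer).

x' = [3/85, 237/85]
P' = [66/85 114/85; 114/85 336/85]

x̄ = F·x = [3, 3]
P̄ = F·P·Fᵀ + Q = [10 2; 2 4]
y = z − H·x̄ = [9]
S = H·P̄·Hᵀ + R = [85]
K = P̄·Hᵀ·S⁻¹ = [-28/85; -2/85]
x' = x̄ + K·y = [3/85, 237/85]
P' = (I − K·H)·P̄ = [66/85 114/85; 114/85 336/85]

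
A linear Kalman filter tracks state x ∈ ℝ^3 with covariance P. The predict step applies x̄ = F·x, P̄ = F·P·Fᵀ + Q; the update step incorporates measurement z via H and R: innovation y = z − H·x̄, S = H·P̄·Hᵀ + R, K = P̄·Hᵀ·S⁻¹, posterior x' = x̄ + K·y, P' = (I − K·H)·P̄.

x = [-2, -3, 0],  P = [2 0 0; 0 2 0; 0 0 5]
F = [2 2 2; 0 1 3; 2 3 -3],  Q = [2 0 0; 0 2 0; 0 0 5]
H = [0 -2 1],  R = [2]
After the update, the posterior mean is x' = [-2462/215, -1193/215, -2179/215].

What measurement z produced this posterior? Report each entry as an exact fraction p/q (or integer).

x̄ = F·x = [-10, -3, -13]
P̄ = F·P·Fᵀ + Q = [38 34 -10; 34 49 -39; -10 -39 76]
S = H·P̄·Hᵀ + R = [430]
K = P̄·Hᵀ·S⁻¹ = [-39/215; -137/430; 77/215]
x' − x̄ = [-312/215, -548/215, 616/215] = K·y
y = (KᵀK)⁻¹·Kᵀ·(x' − x̄) = [8]
z = y + H·x̄ = [8] + [-7] = [1]

z = [1]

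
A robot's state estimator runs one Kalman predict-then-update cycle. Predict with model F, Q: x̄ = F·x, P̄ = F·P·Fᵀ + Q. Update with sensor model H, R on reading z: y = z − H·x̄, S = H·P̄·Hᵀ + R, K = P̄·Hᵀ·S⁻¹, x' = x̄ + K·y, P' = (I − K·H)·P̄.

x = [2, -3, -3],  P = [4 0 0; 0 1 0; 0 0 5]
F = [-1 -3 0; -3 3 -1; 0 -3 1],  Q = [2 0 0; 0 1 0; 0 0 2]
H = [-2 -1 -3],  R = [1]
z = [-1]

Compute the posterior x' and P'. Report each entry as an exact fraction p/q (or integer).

x̄ = F·x = [7, -12, 6]
P̄ = F·P·Fᵀ + Q = [15 3 9; 3 51 -14; 9 -14 16]
y = z − H·x̄ = [19]
S = H·P̄·Hᵀ + R = [292]
K = P̄·Hᵀ·S⁻¹ = [-15/73; -15/292; -13/73]
x' = x̄ + K·y = [226/73, -3789/292, 191/73]
P' = (I − K·H)·P̄ = [195/73 -6/73 -123/73; -6/73 14667/292 -1217/73; -123/73 -1217/73 492/73]

x' = [226/73, -3789/292, 191/73]
P' = [195/73 -6/73 -123/73; -6/73 14667/292 -1217/73; -123/73 -1217/73 492/73]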